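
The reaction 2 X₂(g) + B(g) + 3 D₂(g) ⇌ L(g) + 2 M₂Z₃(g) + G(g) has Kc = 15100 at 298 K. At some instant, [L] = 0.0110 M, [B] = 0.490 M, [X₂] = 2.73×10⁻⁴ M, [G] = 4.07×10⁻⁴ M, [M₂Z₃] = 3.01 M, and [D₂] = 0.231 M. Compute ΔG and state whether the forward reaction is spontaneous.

ΔG = 4.43 kJ/mol; the forward reaction is non-spontaneous

Qc = [L]·[M₂Z₃]²·[G] / ([X₂]²·[B]·[D₂]³) = (0.0110)·(3.01)²·(4.07×10⁻⁴) / ((2.73×10⁻⁴)²·(0.490)·(0.231)³) = 90100
ΔG = RT ln(Qc/Kc) = (8.314 J mol⁻¹ K⁻¹)(298 K) × ln(90100/15100)
   = (2.478 kJ/mol)(1.786) = 4.43 kJ/mol
ΔG > 0, so the forward reaction is non-spontaneous (proceeds in reverse).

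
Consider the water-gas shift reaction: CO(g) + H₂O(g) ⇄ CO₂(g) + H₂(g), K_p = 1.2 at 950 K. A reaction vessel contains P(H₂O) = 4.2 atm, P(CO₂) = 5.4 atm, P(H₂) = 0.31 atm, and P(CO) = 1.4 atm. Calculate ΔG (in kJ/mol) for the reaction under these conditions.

Q_p = P(CO₂)·P(H₂) / (P(CO)·P(H₂O)) = (5.4)·(0.31) / ((1.4)·(4.2)) = 0.285
ΔG = RT ln(Q_p/K_p) = (8.314 J mol⁻¹ K⁻¹)(950 K) × ln(0.285/1.2)
   = (7.898 kJ/mol)(-1.438) = -11.4 kJ/mol
ΔG < 0, so the forward reaction is spontaneous (proceeds forward).

ΔG = -11.4 kJ/mol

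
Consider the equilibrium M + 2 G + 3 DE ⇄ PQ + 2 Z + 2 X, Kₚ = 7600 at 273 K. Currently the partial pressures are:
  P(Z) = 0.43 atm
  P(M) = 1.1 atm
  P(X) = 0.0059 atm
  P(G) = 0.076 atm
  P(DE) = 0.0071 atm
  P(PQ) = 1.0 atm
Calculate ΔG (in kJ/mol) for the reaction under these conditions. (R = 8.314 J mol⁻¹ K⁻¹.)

ΔG = -2.24 kJ/mol

Qₚ = P(PQ)·P(Z)²·P(X)² / (P(M)·P(G)²·P(DE)³) = (1.0)·(0.43)²·(0.0059)² / ((1.1)·(0.076)²·(0.0071)³) = 2830
ΔG = RT ln(Qₚ/Kₚ) = (8.314 J mol⁻¹ K⁻¹)(273 K) × ln(2830/7600)
   = (2.270 kJ/mol)(-0.9879) = -2.24 kJ/mol
ΔG < 0, so the forward reaction is spontaneous (proceeds forward).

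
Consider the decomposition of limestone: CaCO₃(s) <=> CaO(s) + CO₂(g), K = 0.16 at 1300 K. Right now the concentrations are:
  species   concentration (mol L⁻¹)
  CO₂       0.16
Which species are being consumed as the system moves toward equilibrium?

none (at equilibrium)

(CaCO₃, CaO are pure solids — omitted from Q.)
Q = [CO₂] = 0.16
Q = 0.16 = K; the system is at equilibrium.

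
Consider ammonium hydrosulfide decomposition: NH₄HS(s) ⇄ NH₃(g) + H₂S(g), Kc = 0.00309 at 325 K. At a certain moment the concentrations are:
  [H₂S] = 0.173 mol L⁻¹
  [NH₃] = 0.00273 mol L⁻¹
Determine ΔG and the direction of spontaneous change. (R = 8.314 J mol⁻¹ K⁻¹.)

ΔG = -5.08 kJ/mol; the forward reaction is spontaneous

(NH₄HS is a pure solid — omitted from Qc.)
Qc = [NH₃]·[H₂S] = (0.00273)·(0.173) = 4.72×10⁻⁴
ΔG = RT ln(Qc/Kc) = (8.314 J mol⁻¹ K⁻¹)(325 K) × ln(4.72×10⁻⁴/0.00309)
   = (2.702 kJ/mol)(-1.879) = -5.08 kJ/mol
ΔG < 0, so the forward reaction is spontaneous (proceeds forward).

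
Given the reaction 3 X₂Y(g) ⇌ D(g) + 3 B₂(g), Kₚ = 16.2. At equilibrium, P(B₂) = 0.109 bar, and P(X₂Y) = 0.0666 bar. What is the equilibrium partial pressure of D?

P(D) = 3.70 bar

At equilibrium, Kₚ = P(D)·P(B₂)³ / P(X₂Y)³ = 16.2.
(P(D))·(0.109)³ / (0.0666)³ = 16.2
P(D) = 3.70 bar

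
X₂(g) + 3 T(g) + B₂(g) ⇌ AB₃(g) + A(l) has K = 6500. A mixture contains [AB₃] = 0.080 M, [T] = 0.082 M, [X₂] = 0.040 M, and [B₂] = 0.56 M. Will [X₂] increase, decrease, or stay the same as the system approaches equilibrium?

(A is a pure liquid — omitted from Q.)
Q = [AB₃] / ([X₂]·[T]³·[B₂]) = (0.080) / ((0.040)·(0.082)³·(0.56)) = 6500
Q = 6500 = K; the system is at equilibrium.

stay the same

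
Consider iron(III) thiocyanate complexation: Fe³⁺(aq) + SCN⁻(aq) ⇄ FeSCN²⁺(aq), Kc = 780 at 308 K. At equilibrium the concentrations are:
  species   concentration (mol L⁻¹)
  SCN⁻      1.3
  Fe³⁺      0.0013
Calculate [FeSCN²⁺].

[FeSCN²⁺] = 1.3 mol L⁻¹

At equilibrium, Kc = [FeSCN²⁺] / ([Fe³⁺]·[SCN⁻]) = 780.
([FeSCN²⁺]) / ((0.0013)·(1.3)) = 780
[FeSCN²⁺] = 1.32 = 1.3 mol L⁻¹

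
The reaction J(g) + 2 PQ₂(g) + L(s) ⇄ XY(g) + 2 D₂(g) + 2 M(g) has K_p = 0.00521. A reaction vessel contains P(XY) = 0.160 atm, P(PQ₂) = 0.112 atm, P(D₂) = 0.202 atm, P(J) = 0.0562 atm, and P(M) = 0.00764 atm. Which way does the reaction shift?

toward products

(L is a pure solid — omitted from Q_p.)
Q_p = P(XY)·P(D₂)²·P(M)² / (P(J)·P(PQ₂)²) = (0.160)·(0.202)²·(0.00764)² / ((0.0562)·(0.112)²) = 5.41e-4
Q_p = 5.41e-4 < K_p = 0.00521, so the forward reaction proceeds.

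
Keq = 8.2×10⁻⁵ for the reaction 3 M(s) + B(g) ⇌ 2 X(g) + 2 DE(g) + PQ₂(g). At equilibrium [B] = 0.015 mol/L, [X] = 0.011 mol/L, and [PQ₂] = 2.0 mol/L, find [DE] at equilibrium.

(M is a pure solid — omitted from Keq.)
At equilibrium, Keq = [X]²·[DE]²·[PQ₂] / [B] = 8.2×10⁻⁵.
(0.011)²·([DE])²·(2.0) / (0.015) = 8.2×10⁻⁵
[DE]² = 0.00508 ⇒ [DE] = 0.071 mol/L

[DE] = 0.071 mol/L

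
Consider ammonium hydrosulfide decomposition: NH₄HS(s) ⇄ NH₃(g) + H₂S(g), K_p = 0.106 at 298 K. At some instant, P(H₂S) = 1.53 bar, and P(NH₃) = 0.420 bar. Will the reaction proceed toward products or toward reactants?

reverse (toward reactants)

(NH₄HS is a pure solid — omitted from Q_p.)
Q_p = P(NH₃)·P(H₂S) = (0.420)·(1.53) = 0.643
Q_p = 0.643 > K_p = 0.106, so the reverse reaction proceeds.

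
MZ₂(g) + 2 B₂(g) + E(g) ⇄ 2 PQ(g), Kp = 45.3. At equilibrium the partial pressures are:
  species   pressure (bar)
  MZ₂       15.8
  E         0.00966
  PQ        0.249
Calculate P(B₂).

P(B₂) = 0.0947 bar

At equilibrium, Kp = P(PQ)² / (P(MZ₂)·P(B₂)²·P(E)) = 45.3.
(0.249)² / ((15.8)·(P(B₂))²·(0.00966)) = 45.3
P(B₂)² = 0.00897 ⇒ P(B₂) = 0.0947 bar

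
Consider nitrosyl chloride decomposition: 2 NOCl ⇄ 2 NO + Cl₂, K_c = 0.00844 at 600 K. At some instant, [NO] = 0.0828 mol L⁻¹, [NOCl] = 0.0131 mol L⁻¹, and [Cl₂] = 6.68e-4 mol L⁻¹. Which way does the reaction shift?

Q_c = [NO]²·[Cl₂] / [NOCl]² = (0.0828)²·(6.68e-4) / (0.0131)² = 0.0267
Q_c = 0.0267 > K_c = 0.00844, so the reverse reaction proceeds.

reverse (toward reactants)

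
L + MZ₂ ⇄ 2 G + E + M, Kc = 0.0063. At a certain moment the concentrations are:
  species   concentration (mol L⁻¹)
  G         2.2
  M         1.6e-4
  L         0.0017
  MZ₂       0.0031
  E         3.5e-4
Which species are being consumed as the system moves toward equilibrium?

G, E, M (products)

Qc = [G]²·[E]·[M] / ([L]·[MZ₂]) = (2.2)²·(3.5e-4)·(1.6e-4) / ((0.0017)·(0.0031)) = 0.051
Qc = 0.051 > Kc = 0.0063: net reverse reaction.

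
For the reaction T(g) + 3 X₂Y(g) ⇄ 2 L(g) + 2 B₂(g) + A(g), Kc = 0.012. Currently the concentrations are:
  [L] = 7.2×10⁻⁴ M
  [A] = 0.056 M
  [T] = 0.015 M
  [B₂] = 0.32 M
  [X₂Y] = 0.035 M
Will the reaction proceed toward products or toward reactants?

to the right

Qc = [L]²·[B₂]²·[A] / ([T]·[X₂Y]³) = (7.2×10⁻⁴)²·(0.32)²·(0.056) / ((0.015)·(0.035)³) = 0.0046
Qc = 0.0046 < Kc = 0.012, so the forward reaction proceeds.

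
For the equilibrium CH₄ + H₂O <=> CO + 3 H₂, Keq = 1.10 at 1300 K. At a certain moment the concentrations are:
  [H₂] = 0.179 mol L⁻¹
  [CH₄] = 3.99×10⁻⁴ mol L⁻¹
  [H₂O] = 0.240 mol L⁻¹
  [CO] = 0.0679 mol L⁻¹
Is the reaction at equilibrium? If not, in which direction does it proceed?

Q = [CO]·[H₂]³ / ([CH₄]·[H₂O]) = (0.0679)·(0.179)³ / ((3.99×10⁻⁴)·(0.240)) = 4.07
Q = 4.07 > Keq = 1.10, so the reverse reaction proceeds.

in the reverse direction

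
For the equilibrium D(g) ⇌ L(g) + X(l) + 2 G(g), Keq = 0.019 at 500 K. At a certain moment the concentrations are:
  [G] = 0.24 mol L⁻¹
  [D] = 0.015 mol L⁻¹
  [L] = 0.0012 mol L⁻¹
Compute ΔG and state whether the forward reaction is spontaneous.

ΔG = -5.89 kJ/mol; the forward reaction is spontaneous

(X is a pure liquid — omitted from Q.)
Q = [L]·[G]² / [D] = (0.0012)·(0.24)² / (0.015) = 0.00461
ΔG = RT ln(Q/Keq) = (8.314 J mol⁻¹ K⁻¹)(500 K) × ln(0.00461/0.019)
   = (4.157 kJ/mol)(-1.416) = -5.89 kJ/mol
ΔG < 0, so the forward reaction is spontaneous (proceeds forward).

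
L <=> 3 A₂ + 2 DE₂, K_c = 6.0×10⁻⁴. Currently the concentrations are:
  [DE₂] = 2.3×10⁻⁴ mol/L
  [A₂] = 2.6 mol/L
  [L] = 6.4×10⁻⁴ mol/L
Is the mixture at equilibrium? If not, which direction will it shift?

no; Q > K, reaction proceeds in reverse

Q_c = [A₂]³·[DE₂]² / [L] = (2.6)³·(2.3×10⁻⁴)² / (6.4×10⁻⁴) = 0.0015
Q_c = 0.0015 > K_c = 6.0×10⁻⁴: net reverse reaction.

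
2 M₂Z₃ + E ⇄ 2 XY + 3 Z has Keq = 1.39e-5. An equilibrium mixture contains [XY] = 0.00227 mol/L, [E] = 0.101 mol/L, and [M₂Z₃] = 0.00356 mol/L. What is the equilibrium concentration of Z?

[Z] = 0.0151 mol/L

At equilibrium, Keq = [XY]²·[Z]³ / ([M₂Z₃]²·[E]) = 1.39e-5.
(0.00227)²·([Z])³ / ((0.00356)²·(0.101)) = 1.39e-5
[Z]³ = 3.45e-6 ⇒ [Z] = 0.0151 mol/L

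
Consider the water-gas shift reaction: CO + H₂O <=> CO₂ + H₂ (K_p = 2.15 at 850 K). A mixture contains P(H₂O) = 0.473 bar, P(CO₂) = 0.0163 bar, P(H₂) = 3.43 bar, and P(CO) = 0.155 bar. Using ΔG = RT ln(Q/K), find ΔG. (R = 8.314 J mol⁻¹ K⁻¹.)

ΔG = -7.32 kJ/mol

Q_p = P(CO₂)·P(H₂) / (P(CO)·P(H₂O)) = (0.0163)·(3.43) / ((0.155)·(0.473)) = 0.763
ΔG = RT ln(Q_p/K_p) = (8.314 J mol⁻¹ K⁻¹)(850 K) × ln(0.763/2.15)
   = (7.067 kJ/mol)(-1.036) = -7.32 kJ/mol
ΔG < 0, so the forward reaction is spontaneous (proceeds forward).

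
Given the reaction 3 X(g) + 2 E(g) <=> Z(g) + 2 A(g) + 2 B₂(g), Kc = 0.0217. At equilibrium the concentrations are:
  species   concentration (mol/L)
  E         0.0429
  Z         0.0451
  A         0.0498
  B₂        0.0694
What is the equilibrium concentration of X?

At equilibrium, Kc = [Z]·[A]²·[B₂]² / ([X]³·[E]²) = 0.0217.
(0.0451)·(0.0498)²·(0.0694)² / (([X])³·(0.0429)²) = 0.0217
[X]³ = 0.0135 ⇒ [X] = 0.238 mol/L

[X] = 0.238 mol/L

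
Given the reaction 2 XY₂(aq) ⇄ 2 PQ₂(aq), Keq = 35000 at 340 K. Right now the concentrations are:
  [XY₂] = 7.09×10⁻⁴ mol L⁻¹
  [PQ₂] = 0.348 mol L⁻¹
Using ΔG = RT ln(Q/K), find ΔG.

Q = [PQ₂]² / [XY₂]² = (0.348)² / (7.09×10⁻⁴)² = 2.41×10⁵
ΔG = RT ln(Q/Keq) = (8.314 J mol⁻¹ K⁻¹)(340 K) × ln(2.41×10⁵/35000)
   = (2.827 kJ/mol)(1.929) = 5.45 kJ/mol
ΔG > 0, so the forward reaction is non-spontaneous (proceeds in reverse).

ΔG = 5.45 kJ/mol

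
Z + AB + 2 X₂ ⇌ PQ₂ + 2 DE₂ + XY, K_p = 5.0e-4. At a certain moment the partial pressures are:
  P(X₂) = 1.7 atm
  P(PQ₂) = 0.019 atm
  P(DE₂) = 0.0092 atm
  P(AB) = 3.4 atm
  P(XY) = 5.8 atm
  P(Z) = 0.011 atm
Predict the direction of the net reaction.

Q_p = P(PQ₂)·P(DE₂)²·P(XY) / (P(Z)·P(AB)·P(X₂)²) = (0.019)·(0.0092)²·(5.8) / ((0.011)·(3.4)·(1.7)²) = 8.6e-5
Q_p = 8.6e-5 < K_p = 5.0e-4, so the forward reaction proceeds.

to the right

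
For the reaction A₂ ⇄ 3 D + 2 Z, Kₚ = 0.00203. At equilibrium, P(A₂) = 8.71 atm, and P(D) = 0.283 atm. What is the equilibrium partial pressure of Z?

P(Z) = 0.883 atm

At equilibrium, Kₚ = P(D)³·P(Z)² / P(A₂) = 0.00203.
(0.283)³·(P(Z))² / (8.71) = 0.00203
P(Z)² = 0.780 ⇒ P(Z) = 0.883 atm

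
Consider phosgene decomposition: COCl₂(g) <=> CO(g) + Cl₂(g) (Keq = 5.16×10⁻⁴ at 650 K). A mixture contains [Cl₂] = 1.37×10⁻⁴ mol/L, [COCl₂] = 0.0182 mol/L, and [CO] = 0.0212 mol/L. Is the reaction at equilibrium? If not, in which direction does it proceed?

toward products

Q = [CO]·[Cl₂] / [COCl₂] = (0.0212)·(1.37×10⁻⁴) / (0.0182) = 1.60×10⁻⁴
Q = 1.60×10⁻⁴ < Keq = 5.16×10⁻⁴, so the forward reaction proceeds.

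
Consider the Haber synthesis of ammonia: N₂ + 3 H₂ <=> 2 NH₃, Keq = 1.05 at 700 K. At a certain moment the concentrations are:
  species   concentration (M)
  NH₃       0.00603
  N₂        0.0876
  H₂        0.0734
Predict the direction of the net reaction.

Q = [NH₃]² / ([N₂]·[H₂]³) = (0.00603)² / ((0.0876)·(0.0734)³) = 1.05
Q = 1.05 = Keq, so the system is already at equilibrium.

neither direction; the system is at equilibrium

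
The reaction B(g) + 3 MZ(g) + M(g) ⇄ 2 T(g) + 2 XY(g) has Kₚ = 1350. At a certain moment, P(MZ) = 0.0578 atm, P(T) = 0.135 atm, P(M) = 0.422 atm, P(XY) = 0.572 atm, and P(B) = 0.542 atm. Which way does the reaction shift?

to the right

Qₚ = P(T)²·P(XY)² / (P(B)·P(MZ)³·P(M)) = (0.135)²·(0.572)² / ((0.542)·(0.0578)³·(0.422)) = 135
Qₚ = 135 < Kₚ = 1350, so the forward reaction proceeds.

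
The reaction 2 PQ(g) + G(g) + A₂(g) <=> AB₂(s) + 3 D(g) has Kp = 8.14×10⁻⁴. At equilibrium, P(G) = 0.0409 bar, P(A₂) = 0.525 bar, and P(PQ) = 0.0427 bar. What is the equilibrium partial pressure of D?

P(D) = 0.00317 bar

(AB₂ is a pure solid — omitted from Kp.)
At equilibrium, Kp = P(D)³ / (P(PQ)²·P(G)·P(A₂)) = 8.14×10⁻⁴.
(P(D))³ / ((0.0427)²·(0.0409)·(0.525)) = 8.14×10⁻⁴
P(D)³ = 3.19×10⁻⁸ ⇒ P(D) = 0.00317 bar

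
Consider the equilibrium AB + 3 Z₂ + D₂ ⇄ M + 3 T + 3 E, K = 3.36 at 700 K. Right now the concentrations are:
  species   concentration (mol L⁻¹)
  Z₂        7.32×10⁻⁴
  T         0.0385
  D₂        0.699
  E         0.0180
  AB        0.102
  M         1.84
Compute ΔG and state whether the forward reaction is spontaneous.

ΔG = 10.9 kJ/mol; the forward reaction is non-spontaneous

Q = [M]·[T]³·[E]³ / ([AB]·[Z₂]³·[D₂]) = (1.84)·(0.0385)³·(0.0180)³ / ((0.102)·(7.32×10⁻⁴)³·(0.699)) = 21.9
ΔG = RT ln(Q/K) = (8.314 J mol⁻¹ K⁻¹)(700 K) × ln(21.9/3.36)
   = (5.820 kJ/mol)(1.875) = 10.9 kJ/mol
ΔG > 0, so the forward reaction is non-spontaneous (proceeds in reverse).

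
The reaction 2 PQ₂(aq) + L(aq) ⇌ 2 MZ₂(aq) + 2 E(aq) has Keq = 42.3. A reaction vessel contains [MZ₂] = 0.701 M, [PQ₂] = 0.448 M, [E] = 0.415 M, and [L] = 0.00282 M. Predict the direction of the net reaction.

Q = [MZ₂]²·[E]² / ([PQ₂]²·[L]) = (0.701)²·(0.415)² / ((0.448)²·(0.00282)) = 150
Q = 150 > Keq = 42.3, so the reverse reaction proceeds.

toward reactants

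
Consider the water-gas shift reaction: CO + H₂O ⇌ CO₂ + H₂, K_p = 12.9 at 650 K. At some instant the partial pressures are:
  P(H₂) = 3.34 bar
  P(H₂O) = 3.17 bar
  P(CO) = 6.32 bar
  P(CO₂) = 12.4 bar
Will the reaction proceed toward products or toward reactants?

Q_p = P(CO₂)·P(H₂) / (P(CO)·P(H₂O)) = (12.4)·(3.34) / ((6.32)·(3.17)) = 2.07
Q_p = 2.07 < K_p = 12.9, so the forward reaction proceeds.

forward (toward products)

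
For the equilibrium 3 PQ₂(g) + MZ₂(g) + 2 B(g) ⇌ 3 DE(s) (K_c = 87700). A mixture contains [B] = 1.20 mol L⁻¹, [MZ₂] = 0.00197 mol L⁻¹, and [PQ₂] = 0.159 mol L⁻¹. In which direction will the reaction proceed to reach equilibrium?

neither direction; the system is at equilibrium

(DE is a pure solid — omitted from Q_c.)
Q_c = 1 / ([PQ₂]³·[MZ₂]·[B]²) = 1 / ((0.159)³·(0.00197)·(1.20)²) = 87700
Q_c = 87700 = K_c, so the system is already at equilibrium.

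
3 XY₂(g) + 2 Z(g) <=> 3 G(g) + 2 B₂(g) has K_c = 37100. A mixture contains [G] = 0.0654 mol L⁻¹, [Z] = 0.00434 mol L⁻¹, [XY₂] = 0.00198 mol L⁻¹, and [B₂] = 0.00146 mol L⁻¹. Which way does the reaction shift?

to the right

Q_c = [G]³·[B₂]² / ([XY₂]³·[Z]²) = (0.0654)³·(0.00146)² / ((0.00198)³·(0.00434)²) = 4080
Q_c = 4080 < K_c = 37100, so the forward reaction proceeds.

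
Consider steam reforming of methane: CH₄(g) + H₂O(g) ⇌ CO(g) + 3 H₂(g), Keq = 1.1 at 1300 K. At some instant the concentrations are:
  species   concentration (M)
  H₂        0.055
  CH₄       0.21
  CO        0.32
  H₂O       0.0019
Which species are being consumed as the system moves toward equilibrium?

Q = [CO]·[H₂]³ / ([CH₄]·[H₂O]) = (0.32)·(0.055)³ / ((0.21)·(0.0019)) = 0.13
Q = 0.13 < Keq = 1.1: net forward reaction.

CH₄, H₂O (reactants)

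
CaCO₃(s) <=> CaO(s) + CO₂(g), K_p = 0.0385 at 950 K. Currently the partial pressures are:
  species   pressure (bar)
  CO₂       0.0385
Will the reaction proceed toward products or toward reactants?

(CaCO₃, CaO are pure solids — omitted from Q_p.)
Q_p = P(CO₂) = 0.0385
Q_p = 0.0385 = K_p, so the system is already at equilibrium.

no net change (already at equilibrium)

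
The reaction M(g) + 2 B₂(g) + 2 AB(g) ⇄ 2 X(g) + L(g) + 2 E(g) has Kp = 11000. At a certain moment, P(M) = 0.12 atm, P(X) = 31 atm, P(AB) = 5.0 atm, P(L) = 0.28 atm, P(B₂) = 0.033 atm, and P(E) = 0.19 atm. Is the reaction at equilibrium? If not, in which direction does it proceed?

Qp = P(X)²·P(L)·P(E)² / (P(M)·P(B₂)²·P(AB)²) = (31)²·(0.28)·(0.19)² / ((0.12)·(0.033)²·(5.0)²) = 3000
Qp = 3000 < Kp = 11000, so the forward reaction proceeds.

in the forward direction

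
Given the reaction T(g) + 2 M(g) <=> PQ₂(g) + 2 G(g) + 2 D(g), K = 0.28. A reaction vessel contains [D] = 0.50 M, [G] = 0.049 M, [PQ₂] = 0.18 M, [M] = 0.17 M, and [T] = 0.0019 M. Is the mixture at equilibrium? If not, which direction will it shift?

Q = [PQ₂]·[G]²·[D]² / ([T]·[M]²) = (0.18)·(0.049)²·(0.50)² / ((0.0019)·(0.17)²) = 2.0
Q = 2.0 > K = 0.28: net reverse reaction.

no; Q > K, reaction proceeds in reverse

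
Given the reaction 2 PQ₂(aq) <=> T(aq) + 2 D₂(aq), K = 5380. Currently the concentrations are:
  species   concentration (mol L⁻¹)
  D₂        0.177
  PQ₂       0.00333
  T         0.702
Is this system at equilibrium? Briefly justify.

Q = [T]·[D₂]² / [PQ₂]² = (0.702)·(0.177)² / (0.00333)² = 1980
Q = 1980 < K = 5380: net forward reaction.

no; Q < K, reaction proceeds forward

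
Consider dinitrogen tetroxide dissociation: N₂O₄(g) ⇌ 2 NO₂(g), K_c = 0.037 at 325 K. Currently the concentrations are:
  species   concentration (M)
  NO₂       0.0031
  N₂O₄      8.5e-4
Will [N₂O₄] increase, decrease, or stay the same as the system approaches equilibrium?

decrease

Q_c = [NO₂]² / [N₂O₄] = (0.0031)² / (8.5e-4) = 0.011
Q_c = 0.011 < K_c = 0.037: net forward reaction.
N₂O₄ is a reactant, so it decreases.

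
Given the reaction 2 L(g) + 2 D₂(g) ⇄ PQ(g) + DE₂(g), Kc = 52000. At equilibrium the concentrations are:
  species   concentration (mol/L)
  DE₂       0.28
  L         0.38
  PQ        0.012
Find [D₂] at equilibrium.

[D₂] = 6.7×10⁻⁴ mol/L

At equilibrium, Kc = [PQ]·[DE₂] / ([L]²·[D₂]²) = 52000.
(0.012)·(0.28) / ((0.38)²·([D₂])²) = 52000
[D₂]² = 4.47×10⁻⁷ ⇒ [D₂] = 6.7×10⁻⁴ mol/L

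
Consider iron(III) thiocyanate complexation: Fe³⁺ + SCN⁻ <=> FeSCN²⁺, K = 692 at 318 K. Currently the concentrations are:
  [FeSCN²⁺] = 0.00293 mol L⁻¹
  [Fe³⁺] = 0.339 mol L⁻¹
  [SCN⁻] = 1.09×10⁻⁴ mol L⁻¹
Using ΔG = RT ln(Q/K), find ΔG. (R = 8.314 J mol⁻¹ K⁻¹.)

ΔG = -5.73 kJ/mol

Q = [FeSCN²⁺] / ([Fe³⁺]·[SCN⁻]) = (0.00293) / ((0.339)·(1.09×10⁻⁴)) = 79.3
ΔG = RT ln(Q/K) = (8.314 J mol⁻¹ K⁻¹)(318 K) × ln(79.3/692)
   = (2.644 kJ/mol)(-2.166) = -5.73 kJ/mol
ΔG < 0, so the forward reaction is spontaneous (proceeds forward).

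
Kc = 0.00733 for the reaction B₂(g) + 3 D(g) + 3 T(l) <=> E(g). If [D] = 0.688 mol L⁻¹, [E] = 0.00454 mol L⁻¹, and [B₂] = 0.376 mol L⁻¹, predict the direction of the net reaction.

in the reverse direction

(T is a pure liquid — omitted from Qc.)
Qc = [E] / ([B₂]·[D]³) = (0.00454) / ((0.376)·(0.688)³) = 0.0371
Qc = 0.0371 > Kc = 0.00733, so the reverse reaction proceeds.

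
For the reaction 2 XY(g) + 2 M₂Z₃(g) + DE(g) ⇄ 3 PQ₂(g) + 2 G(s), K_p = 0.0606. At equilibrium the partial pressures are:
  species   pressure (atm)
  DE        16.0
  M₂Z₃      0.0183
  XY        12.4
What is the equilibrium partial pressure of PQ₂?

(G is a pure solid — omitted from K_p.)
At equilibrium, K_p = P(PQ₂)³ / (P(XY)²·P(M₂Z₃)²·P(DE)) = 0.0606.
(P(PQ₂))³ / ((12.4)²·(0.0183)²·(16.0)) = 0.0606
P(PQ₂)³ = 0.0499 ⇒ P(PQ₂) = 0.368 atm

P(PQ₂) = 0.368 atm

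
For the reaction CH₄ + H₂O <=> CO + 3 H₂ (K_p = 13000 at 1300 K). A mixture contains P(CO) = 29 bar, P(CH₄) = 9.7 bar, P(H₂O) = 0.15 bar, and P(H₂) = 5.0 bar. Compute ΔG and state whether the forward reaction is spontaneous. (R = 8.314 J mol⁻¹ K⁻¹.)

Q_p = P(CO)·P(H₂)³ / (P(CH₄)·P(H₂O)) = (29)·(5.0)³ / ((9.7)·(0.15)) = 2490
ΔG = RT ln(Q_p/K_p) = (8.314 J mol⁻¹ K⁻¹)(1300 K) × ln(2490/13000)
   = (10.81 kJ/mol)(-1.653) = -17.9 kJ/mol
ΔG < 0, so the forward reaction is spontaneous (proceeds forward).

ΔG = -17.9 kJ/mol; the forward reaction is spontaneous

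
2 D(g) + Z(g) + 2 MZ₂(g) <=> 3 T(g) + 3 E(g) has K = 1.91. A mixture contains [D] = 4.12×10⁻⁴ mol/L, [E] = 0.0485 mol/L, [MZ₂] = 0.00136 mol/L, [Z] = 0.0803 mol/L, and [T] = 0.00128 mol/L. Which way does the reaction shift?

reverse (toward reactants)

Q = [T]³·[E]³ / ([D]²·[Z]·[MZ₂]²) = (0.00128)³·(0.0485)³ / ((4.12×10⁻⁴)²·(0.0803)·(0.00136)²) = 9.49
Q = 9.49 > K = 1.91, so the reverse reaction proceeds.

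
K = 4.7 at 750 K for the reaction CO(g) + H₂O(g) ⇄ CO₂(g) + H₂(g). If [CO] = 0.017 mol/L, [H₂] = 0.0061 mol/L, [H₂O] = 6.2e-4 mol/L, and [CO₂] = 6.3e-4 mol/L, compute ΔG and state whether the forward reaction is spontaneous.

ΔG = -15.9 kJ/mol; the forward reaction is spontaneous

Q = [CO₂]·[H₂] / ([CO]·[H₂O]) = (6.3e-4)·(0.0061) / ((0.017)·(6.2e-4)) = 0.365
ΔG = RT ln(Q/K) = (8.314 J mol⁻¹ K⁻¹)(750 K) × ln(0.365/4.7)
   = (6.236 kJ/mol)(-2.555) = -15.9 kJ/mol
ΔG < 0, so the forward reaction is spontaneous (proceeds forward).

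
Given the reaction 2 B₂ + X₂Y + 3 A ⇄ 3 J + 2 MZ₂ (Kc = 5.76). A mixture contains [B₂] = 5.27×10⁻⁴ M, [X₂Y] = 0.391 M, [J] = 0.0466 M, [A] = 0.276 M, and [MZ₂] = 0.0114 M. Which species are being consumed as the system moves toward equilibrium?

none (at equilibrium)

Qc = [J]³·[MZ₂]² / ([B₂]²·[X₂Y]·[A]³) = (0.0466)³·(0.0114)² / ((5.27×10⁻⁴)²·(0.391)·(0.276)³) = 5.76
Qc = 5.76 = Kc; the system is at equilibrium.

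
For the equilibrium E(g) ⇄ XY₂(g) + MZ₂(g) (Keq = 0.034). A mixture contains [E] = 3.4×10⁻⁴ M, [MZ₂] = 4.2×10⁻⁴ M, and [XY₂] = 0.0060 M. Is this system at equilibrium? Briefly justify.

no; Q < K, reaction proceeds forward

Q = [XY₂]·[MZ₂] / [E] = (0.0060)·(4.2×10⁻⁴) / (3.4×10⁻⁴) = 0.0074
Q = 0.0074 < Keq = 0.034: net forward reaction.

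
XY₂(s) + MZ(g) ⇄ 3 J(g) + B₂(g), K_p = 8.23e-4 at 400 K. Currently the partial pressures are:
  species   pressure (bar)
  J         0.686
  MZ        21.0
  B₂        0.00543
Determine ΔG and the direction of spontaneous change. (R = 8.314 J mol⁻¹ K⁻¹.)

ΔG = -7.61 kJ/mol; the forward reaction is spontaneous

(XY₂ is a pure solid — omitted from Q_p.)
Q_p = P(J)³·P(B₂) / P(MZ) = (0.686)³·(0.00543) / (21.0) = 8.35e-5
ΔG = RT ln(Q_p/K_p) = (8.314 J mol⁻¹ K⁻¹)(400 K) × ln(8.35e-5/8.23e-4)
   = (3.326 kJ/mol)(-2.288) = -7.61 kJ/mol
ΔG < 0, so the forward reaction is spontaneous (proceeds forward).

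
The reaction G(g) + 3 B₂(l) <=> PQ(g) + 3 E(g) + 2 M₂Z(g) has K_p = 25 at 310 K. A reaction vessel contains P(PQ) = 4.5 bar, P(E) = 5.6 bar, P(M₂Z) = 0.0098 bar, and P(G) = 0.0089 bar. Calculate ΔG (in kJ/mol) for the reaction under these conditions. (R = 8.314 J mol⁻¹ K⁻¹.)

(B₂ is a pure liquid — omitted from Q_p.)
Q_p = P(PQ)·P(E)³·P(M₂Z)² / P(G) = (4.5)·(5.6)³·(0.0098)² / (0.0089) = 8.53
ΔG = RT ln(Q_p/K_p) = (8.314 J mol⁻¹ K⁻¹)(310 K) × ln(8.53/25)
   = (2.577 kJ/mol)(-1.075) = -2.77 kJ/mol
ΔG < 0, so the forward reaction is spontaneous (proceeds forward).

ΔG = -2.77 kJ/mol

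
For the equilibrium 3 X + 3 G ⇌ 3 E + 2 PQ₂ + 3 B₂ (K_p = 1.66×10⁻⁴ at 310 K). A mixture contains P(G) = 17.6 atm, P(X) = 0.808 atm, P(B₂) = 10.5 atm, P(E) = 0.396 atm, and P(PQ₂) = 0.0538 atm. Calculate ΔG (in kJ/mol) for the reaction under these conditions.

Q_p = P(E)³·P(PQ₂)²·P(B₂)³ / (P(X)³·P(G)³) = (0.396)³·(0.0538)²·(10.5)³ / ((0.808)³·(17.6)³) = 7.24×10⁻⁵
ΔG = RT ln(Q_p/K_p) = (8.314 J mol⁻¹ K⁻¹)(310 K) × ln(7.24×10⁻⁵/1.66×10⁻⁴)
   = (2.577 kJ/mol)(-0.8298) = -2.14 kJ/mol
ΔG < 0, so the forward reaction is spontaneous (proceeds forward).

ΔG = -2.14 kJ/mol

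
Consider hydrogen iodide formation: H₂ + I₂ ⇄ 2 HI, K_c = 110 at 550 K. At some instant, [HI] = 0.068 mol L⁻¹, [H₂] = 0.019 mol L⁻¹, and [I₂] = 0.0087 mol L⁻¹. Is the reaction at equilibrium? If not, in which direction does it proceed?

toward products

Q_c = [HI]² / ([H₂]·[I₂]) = (0.068)² / ((0.019)·(0.0087)) = 28
Q_c = 28 < K_c = 110, so the forward reaction proceeds.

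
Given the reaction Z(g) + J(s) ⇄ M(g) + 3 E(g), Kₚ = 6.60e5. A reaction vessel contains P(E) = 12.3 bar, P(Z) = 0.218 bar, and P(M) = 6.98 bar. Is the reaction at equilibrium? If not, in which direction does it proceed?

forward (toward products)

(J is a pure solid — omitted from Qₚ.)
Qₚ = P(M)·P(E)³ / P(Z) = (6.98)·(12.3)³ / (0.218) = 59600
Qₚ = 59600 < Kₚ = 6.60e5, so the forward reaction proceeds.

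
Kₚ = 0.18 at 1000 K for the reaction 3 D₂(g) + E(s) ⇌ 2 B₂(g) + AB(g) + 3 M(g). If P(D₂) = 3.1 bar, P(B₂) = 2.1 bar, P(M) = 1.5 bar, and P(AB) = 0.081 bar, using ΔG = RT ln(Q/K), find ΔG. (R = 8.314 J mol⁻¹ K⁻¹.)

ΔG = -12.4 kJ/mol

(E is a pure solid — omitted from Qₚ.)
Qₚ = P(B₂)²·P(AB)·P(M)³ / P(D₂)³ = (2.1)²·(0.081)·(1.5)³ / (3.1)³ = 0.0405
ΔG = RT ln(Qₚ/Kₚ) = (8.314 J mol⁻¹ K⁻¹)(1000 K) × ln(0.0405/0.18)
   = (8.314 kJ/mol)(-1.492) = -12.4 kJ/mol
ΔG < 0, so the forward reaction is spontaneous (proceeds forward).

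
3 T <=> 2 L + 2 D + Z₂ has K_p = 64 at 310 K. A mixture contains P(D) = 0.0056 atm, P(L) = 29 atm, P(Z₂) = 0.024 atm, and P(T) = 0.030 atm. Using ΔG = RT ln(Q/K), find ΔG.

ΔG = -2.59 kJ/mol

Q_p = P(L)²·P(D)²·P(Z₂) / P(T)³ = (29)²·(0.0056)²·(0.024) / (0.030)³ = 23.4
ΔG = RT ln(Q_p/K_p) = (8.314 J mol⁻¹ K⁻¹)(310 K) × ln(23.4/64)
   = (2.577 kJ/mol)(-1.006) = -2.59 kJ/mol
ΔG < 0, so the forward reaction is spontaneous (proceeds forward).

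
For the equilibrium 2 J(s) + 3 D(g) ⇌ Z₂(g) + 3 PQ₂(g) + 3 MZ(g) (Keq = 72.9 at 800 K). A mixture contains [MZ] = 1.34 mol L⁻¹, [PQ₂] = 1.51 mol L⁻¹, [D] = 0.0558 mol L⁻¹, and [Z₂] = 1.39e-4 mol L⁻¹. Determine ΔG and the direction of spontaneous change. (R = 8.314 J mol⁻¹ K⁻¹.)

ΔG = -15.9 kJ/mol; the forward reaction is spontaneous

(J is a pure solid — omitted from Q.)
Q = [Z₂]·[PQ₂]³·[MZ]³ / [D]³ = (1.39e-4)·(1.51)³·(1.34)³ / (0.0558)³ = 6.63
ΔG = RT ln(Q/Keq) = (8.314 J mol⁻¹ K⁻¹)(800 K) × ln(6.63/72.9)
   = (6.651 kJ/mol)(-2.397) = -15.9 kJ/mol
ΔG < 0, so the forward reaction is spontaneous (proceeds forward).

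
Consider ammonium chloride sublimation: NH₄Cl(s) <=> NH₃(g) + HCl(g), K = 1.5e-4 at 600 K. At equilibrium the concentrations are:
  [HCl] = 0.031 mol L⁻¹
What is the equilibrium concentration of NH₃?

(NH₄Cl is a pure solid — omitted from K.)
At equilibrium, K = [NH₃]·[HCl] = 1.5e-4.
([NH₃])·(0.031) = 1.5e-4
[NH₃] = 0.00484 = 0.0048 mol L⁻¹

[NH₃] = 0.0048 mol L⁻¹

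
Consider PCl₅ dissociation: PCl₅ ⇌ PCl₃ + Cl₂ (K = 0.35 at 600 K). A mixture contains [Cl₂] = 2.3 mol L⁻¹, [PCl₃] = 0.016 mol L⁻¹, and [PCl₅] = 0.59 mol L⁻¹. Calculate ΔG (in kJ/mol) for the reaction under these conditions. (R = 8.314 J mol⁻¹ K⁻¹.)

Q = [PCl₃]·[Cl₂] / [PCl₅] = (0.016)·(2.3) / (0.59) = 0.0624
ΔG = RT ln(Q/K) = (8.314 J mol⁻¹ K⁻¹)(600 K) × ln(0.0624/0.35)
   = (4.988 kJ/mol)(-1.724) = -8.60 kJ/mol
ΔG < 0, so the forward reaction is spontaneous (proceeds forward).

ΔG = -8.60 kJ/mol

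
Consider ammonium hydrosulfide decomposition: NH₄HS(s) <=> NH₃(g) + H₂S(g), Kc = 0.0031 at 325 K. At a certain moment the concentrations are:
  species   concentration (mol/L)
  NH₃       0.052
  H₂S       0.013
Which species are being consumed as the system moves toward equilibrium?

NH₄HS (reactants)

(NH₄HS is a pure solid — omitted from Qc.)
Qc = [NH₃]·[H₂S] = (0.052)·(0.013) = 6.8e-4
Qc = 6.8e-4 < Kc = 0.0031: net forward reaction.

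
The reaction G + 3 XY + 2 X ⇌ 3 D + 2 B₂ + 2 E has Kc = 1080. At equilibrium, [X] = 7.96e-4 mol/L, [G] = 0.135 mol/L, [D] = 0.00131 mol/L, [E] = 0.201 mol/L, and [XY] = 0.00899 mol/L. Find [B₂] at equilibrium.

[B₂] = 0.860 mol/L

At equilibrium, Kc = [D]³·[B₂]²·[E]² / ([G]·[XY]³·[X]²) = 1080.
(0.00131)³·([B₂])²·(0.201)² / ((0.135)·(0.00899)³·(7.96e-4)²) = 1080
[B₂]² = 0.739 ⇒ [B₂] = 0.860 mol/L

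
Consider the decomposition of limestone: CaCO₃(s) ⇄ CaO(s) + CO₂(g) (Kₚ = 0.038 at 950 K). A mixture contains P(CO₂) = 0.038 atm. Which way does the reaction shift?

(CaCO₃, CaO are pure solids — omitted from Qₚ.)
Qₚ = P(CO₂) = 0.038
Qₚ = 0.038 = Kₚ, so the system is already at equilibrium.

no net change (already at equilibrium)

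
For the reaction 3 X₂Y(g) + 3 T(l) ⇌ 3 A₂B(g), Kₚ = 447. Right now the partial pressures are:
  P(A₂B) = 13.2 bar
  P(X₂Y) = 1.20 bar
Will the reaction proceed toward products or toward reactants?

(T is a pure liquid — omitted from Qₚ.)
Qₚ = P(A₂B)³ / P(X₂Y)³ = (13.2)³ / (1.20)³ = 1330
Qₚ = 1330 > Kₚ = 447, so the reverse reaction proceeds.

in the reverse direction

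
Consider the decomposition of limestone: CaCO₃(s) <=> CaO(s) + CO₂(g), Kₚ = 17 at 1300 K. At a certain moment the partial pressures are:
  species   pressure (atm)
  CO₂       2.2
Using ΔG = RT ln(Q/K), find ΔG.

ΔG = -22.1 kJ/mol

(CaCO₃, CaO are pure solids — omitted from Qₚ.)
Qₚ = P(CO₂) = 2.20
ΔG = RT ln(Qₚ/Kₚ) = (8.314 J mol⁻¹ K⁻¹)(1300 K) × ln(2.20/17)
   = (10.81 kJ/mol)(-2.045) = -22.1 kJ/mol
ΔG < 0, so the forward reaction is spontaneous (proceeds forward).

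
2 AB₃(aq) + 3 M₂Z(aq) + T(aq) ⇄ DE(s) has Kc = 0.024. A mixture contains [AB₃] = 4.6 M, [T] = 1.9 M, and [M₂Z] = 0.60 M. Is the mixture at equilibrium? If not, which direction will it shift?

(DE is a pure solid — omitted from Qc.)
Qc = 1 / ([AB₃]²·[M₂Z]³·[T]) = 1 / ((4.6)²·(0.60)³·(1.9)) = 0.12
Qc = 0.12 > Kc = 0.024: net reverse reaction.

no; Q > K, reaction proceeds in reverse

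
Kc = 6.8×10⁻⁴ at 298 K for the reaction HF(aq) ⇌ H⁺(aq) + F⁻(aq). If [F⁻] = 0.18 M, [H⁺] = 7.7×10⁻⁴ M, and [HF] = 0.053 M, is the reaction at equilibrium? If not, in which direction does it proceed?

toward reactants

Qc = [H⁺]·[F⁻] / [HF] = (7.7×10⁻⁴)·(0.18) / (0.053) = 0.0026
Qc = 0.0026 > Kc = 6.8×10⁻⁴, so the reverse reaction proceeds.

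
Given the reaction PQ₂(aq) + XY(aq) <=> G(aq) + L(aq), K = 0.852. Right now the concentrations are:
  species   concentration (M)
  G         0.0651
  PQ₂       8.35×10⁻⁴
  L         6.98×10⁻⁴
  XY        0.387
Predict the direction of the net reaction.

forward (toward products)

Q = [G]·[L] / ([PQ₂]·[XY]) = (0.0651)·(6.98×10⁻⁴) / ((8.35×10⁻⁴)·(0.387)) = 0.141
Q = 0.141 < K = 0.852, so the forward reaction proceeds.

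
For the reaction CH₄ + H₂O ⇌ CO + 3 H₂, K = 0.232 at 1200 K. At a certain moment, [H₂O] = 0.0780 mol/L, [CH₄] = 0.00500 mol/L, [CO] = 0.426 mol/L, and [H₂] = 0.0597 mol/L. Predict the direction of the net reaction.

Q = [CO]·[H₂]³ / ([CH₄]·[H₂O]) = (0.426)·(0.0597)³ / ((0.00500)·(0.0780)) = 0.232
Q = 0.232 = K, so the system is already at equilibrium.

no net change (already at equilibrium)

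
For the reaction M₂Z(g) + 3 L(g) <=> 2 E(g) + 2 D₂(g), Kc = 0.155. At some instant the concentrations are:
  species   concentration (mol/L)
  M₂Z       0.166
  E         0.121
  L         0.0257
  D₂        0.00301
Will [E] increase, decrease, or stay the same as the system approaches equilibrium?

increase

Qc = [E]²·[D₂]² / ([M₂Z]·[L]³) = (0.121)²·(0.00301)² / ((0.166)·(0.0257)³) = 0.0471
Qc = 0.0471 < Kc = 0.155: net forward reaction.
E is a product, so it increases.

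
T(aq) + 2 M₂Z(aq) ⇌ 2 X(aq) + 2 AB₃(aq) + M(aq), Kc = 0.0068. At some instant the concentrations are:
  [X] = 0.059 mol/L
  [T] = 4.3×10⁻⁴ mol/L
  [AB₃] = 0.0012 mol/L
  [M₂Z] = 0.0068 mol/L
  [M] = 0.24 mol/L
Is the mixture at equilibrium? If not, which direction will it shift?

no; Q > K, reaction proceeds in reverse

Qc = [X]²·[AB₃]²·[M] / ([T]·[M₂Z]²) = (0.059)²·(0.0012)²·(0.24) / ((4.3×10⁻⁴)·(0.0068)²) = 0.061
Qc = 0.061 > Kc = 0.0068: net reverse reaction.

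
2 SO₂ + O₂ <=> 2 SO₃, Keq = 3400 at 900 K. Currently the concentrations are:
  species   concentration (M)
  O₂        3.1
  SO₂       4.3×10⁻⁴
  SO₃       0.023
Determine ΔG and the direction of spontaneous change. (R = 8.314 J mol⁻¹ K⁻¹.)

Q = [SO₃]² / ([SO₂]²·[O₂]) = (0.023)² / ((4.3×10⁻⁴)²·(3.1)) = 923
ΔG = RT ln(Q/Keq) = (8.314 J mol⁻¹ K⁻¹)(900 K) × ln(923/3400)
   = (7.483 kJ/mol)(-1.304) = -9.76 kJ/mol
ΔG < 0, so the forward reaction is spontaneous (proceeds forward).

ΔG = -9.76 kJ/mol; the forward reaction is spontaneous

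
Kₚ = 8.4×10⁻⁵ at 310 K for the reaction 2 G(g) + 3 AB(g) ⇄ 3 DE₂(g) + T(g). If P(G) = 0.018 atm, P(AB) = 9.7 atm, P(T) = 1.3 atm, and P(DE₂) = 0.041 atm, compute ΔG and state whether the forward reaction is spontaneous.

Qₚ = P(DE₂)³·P(T) / (P(G)²·P(AB)³) = (0.041)³·(1.3) / ((0.018)²·(9.7)³) = 3.03×10⁻⁴
ΔG = RT ln(Qₚ/Kₚ) = (8.314 J mol⁻¹ K⁻¹)(310 K) × ln(3.03×10⁻⁴/8.4×10⁻⁵)
   = (2.577 kJ/mol)(1.283) = 3.31 kJ/mol
ΔG > 0, so the forward reaction is non-spontaneous (proceeds in reverse).

ΔG = 3.31 kJ/mol; the forward reaction is non-spontaneous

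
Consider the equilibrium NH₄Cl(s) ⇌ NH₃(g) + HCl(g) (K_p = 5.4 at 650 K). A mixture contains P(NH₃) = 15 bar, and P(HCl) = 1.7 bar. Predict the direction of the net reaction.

toward reactants

(NH₄Cl is a pure solid — omitted from Q_p.)
Q_p = P(NH₃)·P(HCl) = (15)·(1.7) = 25
Q_p = 25 > K_p = 5.4, so the reverse reaction proceeds.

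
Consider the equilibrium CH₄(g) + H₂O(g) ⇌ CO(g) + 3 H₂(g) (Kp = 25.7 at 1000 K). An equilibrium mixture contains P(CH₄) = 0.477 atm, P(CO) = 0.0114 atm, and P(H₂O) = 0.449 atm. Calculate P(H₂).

P(H₂) = 7.85 atm

At equilibrium, Kp = P(CO)·P(H₂)³ / (P(CH₄)·P(H₂O)) = 25.7.
(0.0114)·(P(H₂))³ / ((0.477)·(0.449)) = 25.7
P(H₂)³ = 483 ⇒ P(H₂) = 7.85 atm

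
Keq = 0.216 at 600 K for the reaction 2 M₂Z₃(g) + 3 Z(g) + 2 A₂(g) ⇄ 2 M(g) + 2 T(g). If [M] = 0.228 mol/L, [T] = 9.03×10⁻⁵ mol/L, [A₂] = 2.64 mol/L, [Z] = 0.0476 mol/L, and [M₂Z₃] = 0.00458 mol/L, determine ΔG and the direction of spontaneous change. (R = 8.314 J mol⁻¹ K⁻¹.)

ΔG = -10.4 kJ/mol; the forward reaction is spontaneous

Q = [M]²·[T]² / ([M₂Z₃]²·[Z]³·[A₂]²) = (0.228)²·(9.03×10⁻⁵)² / ((0.00458)²·(0.0476)³·(2.64)²) = 0.0269
ΔG = RT ln(Q/Keq) = (8.314 J mol⁻¹ K⁻¹)(600 K) × ln(0.0269/0.216)
   = (4.988 kJ/mol)(-2.083) = -10.4 kJ/mol
ΔG < 0, so the forward reaction is spontaneous (proceeds forward).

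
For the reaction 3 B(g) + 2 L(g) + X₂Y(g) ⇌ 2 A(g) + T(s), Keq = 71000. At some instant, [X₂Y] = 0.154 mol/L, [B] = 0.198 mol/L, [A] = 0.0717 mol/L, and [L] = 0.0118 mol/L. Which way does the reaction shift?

to the right

(T is a pure solid — omitted from Q.)
Q = [A]² / ([B]³·[L]²·[X₂Y]) = (0.0717)² / ((0.198)³·(0.0118)²·(0.154)) = 30900
Q = 30900 < Keq = 71000, so the forward reaction proceeds.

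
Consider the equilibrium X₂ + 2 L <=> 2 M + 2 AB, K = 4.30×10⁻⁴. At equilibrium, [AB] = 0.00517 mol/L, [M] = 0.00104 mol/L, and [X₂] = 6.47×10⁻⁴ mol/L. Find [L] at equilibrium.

[L] = 0.0102 mol/L

At equilibrium, K = [M]²·[AB]² / ([X₂]·[L]²) = 4.30×10⁻⁴.
(0.00104)²·(0.00517)² / ((6.47×10⁻⁴)·([L])²) = 4.30×10⁻⁴
[L]² = 1.04×10⁻⁴ ⇒ [L] = 0.0102 mol/L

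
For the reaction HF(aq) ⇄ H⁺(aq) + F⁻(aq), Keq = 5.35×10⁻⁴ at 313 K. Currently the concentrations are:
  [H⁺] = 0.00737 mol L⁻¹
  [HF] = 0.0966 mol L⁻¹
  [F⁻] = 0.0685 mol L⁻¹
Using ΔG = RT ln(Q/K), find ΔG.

Q = [H⁺]·[F⁻] / [HF] = (0.00737)·(0.0685) / (0.0966) = 0.00523
ΔG = RT ln(Q/Keq) = (8.314 J mol⁻¹ K⁻¹)(313 K) × ln(0.00523/5.35×10⁻⁴)
   = (2.602 kJ/mol)(2.280) = 5.93 kJ/mol
ΔG > 0, so the forward reaction is non-spontaneous (proceeds in reverse).

ΔG = 5.93 kJ/mol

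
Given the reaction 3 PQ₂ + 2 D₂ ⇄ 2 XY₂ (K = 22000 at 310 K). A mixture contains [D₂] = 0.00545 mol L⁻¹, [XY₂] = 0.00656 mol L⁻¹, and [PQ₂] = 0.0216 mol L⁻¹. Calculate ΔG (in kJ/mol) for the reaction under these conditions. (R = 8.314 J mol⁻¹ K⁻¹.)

Q = [XY₂]² / ([PQ₂]³·[D₂]²) = (0.00656)² / ((0.0216)³·(0.00545)²) = 1.44×10⁵
ΔG = RT ln(Q/K) = (8.314 J mol⁻¹ K⁻¹)(310 K) × ln(1.44×10⁵/22000)
   = (2.577 kJ/mol)(1.879) = 4.84 kJ/mol
ΔG > 0, so the forward reaction is non-spontaneous (proceeds in reverse).

ΔG = 4.84 kJ/mol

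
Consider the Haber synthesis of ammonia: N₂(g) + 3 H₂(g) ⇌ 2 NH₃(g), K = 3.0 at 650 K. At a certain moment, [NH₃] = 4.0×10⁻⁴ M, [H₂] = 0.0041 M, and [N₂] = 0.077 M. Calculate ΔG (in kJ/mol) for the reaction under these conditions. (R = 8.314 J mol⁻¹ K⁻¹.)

Q = [NH₃]² / ([N₂]·[H₂]³) = (4.0×10⁻⁴)² / ((0.077)·(0.0041)³) = 30.1
ΔG = RT ln(Q/K) = (8.314 J mol⁻¹ K⁻¹)(650 K) × ln(30.1/3.0)
   = (5.404 kJ/mol)(2.306) = 12.5 kJ/mol
ΔG > 0, so the forward reaction is non-spontaneous (proceeds in reverse).

ΔG = 12.5 kJ/mol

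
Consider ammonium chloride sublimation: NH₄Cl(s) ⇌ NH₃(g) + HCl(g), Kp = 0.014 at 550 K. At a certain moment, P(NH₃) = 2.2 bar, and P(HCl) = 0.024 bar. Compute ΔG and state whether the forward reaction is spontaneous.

ΔG = 6.07 kJ/mol; the forward reaction is non-spontaneous

(NH₄Cl is a pure solid — omitted from Qp.)
Qp = P(NH₃)·P(HCl) = (2.2)·(0.024) = 0.0528
ΔG = RT ln(Qp/Kp) = (8.314 J mol⁻¹ K⁻¹)(550 K) × ln(0.0528/0.014)
   = (4.573 kJ/mol)(1.327) = 6.07 kJ/mol
ΔG > 0, so the forward reaction is non-spontaneous (proceeds in reverse).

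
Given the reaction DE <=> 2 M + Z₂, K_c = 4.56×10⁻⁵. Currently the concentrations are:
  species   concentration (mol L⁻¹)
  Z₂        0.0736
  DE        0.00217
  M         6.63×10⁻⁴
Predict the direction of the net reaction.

Q_c = [M]²·[Z₂] / [DE] = (6.63×10⁻⁴)²·(0.0736) / (0.00217) = 1.49×10⁻⁵
Q_c = 1.49×10⁻⁵ < K_c = 4.56×10⁻⁵, so the forward reaction proceeds.

forward (toward products)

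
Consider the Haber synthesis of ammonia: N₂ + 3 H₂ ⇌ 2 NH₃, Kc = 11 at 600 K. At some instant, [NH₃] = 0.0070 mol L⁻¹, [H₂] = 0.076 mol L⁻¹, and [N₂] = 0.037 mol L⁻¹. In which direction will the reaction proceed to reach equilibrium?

toward products

Qc = [NH₃]² / ([N₂]·[H₂]³) = (0.0070)² / ((0.037)·(0.076)³) = 3.0
Qc = 3.0 < Kc = 11, so the forward reaction proceeds.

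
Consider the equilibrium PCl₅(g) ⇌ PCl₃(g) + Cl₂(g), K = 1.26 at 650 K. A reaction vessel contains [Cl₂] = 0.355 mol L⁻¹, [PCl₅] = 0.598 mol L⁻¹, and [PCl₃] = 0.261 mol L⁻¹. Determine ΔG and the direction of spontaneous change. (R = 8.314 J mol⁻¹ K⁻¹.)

ΔG = -11.3 kJ/mol; the forward reaction is spontaneous

Q = [PCl₃]·[Cl₂] / [PCl₅] = (0.261)·(0.355) / (0.598) = 0.155
ΔG = RT ln(Q/K) = (8.314 J mol⁻¹ K⁻¹)(650 K) × ln(0.155/1.26)
   = (5.404 kJ/mol)(-2.095) = -11.3 kJ/mol
ΔG < 0, so the forward reaction is spontaneous (proceeds forward).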